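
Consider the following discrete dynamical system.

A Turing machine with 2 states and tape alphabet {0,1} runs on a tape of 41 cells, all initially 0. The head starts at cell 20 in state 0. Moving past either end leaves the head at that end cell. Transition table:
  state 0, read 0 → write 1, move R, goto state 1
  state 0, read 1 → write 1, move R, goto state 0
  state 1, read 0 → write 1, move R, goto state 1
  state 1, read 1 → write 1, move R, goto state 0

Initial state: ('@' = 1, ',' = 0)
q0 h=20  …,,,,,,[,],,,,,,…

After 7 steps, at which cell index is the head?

step 0: q0 h=20  …,,,,,,[,],,,,,,…
step 1: q1 h=21  …,,,,,@[,],,,,,,…
step 2: q1 h=22  …,,,,@@[,],,,,,,…
step 3: q1 h=23  …,,,@@@[,],,,,,,…
step 4: q1 h=24  …,,@@@@[,],,,,,,…
step 5: q1 h=25  …,@@@@@[,],,,,,,…
step 6: q1 h=26  …@@@@@@[,],,,,,,…
step 7: q1 h=27  …@@@@@@[,],,,,,,…

27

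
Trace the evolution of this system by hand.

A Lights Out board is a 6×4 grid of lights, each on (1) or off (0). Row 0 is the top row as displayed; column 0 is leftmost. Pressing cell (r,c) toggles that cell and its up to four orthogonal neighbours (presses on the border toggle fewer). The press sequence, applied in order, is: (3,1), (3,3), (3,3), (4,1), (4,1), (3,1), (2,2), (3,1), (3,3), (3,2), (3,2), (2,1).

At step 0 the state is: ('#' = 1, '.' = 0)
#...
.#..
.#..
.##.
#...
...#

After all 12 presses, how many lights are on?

t=0: #...
.#..
.#..
.##.
#...
...#
t=1: #...
.#..
....
#...
##..
...#
t=2: #...
.#..
...#
#.##
##.#
...#
t=3: #...
.#..
....
#...
##..
...#
t=4: #...
.#..
....
##..
..#.
.#.#
t=5: #...
.#..
....
#...
##..
...#
t=6: #...
.#..
.#..
.##.
#...
...#
t=7: #...
.##.
..##
.#..
#...
...#
t=8: #...
.##.
.###
#.#.
##..
...#
t=9: #...
.##.
.##.
#..#
##.#
...#
t=10: #...
.##.
.#..
###.
####
...#
t=11: #...
.##.
.##.
#..#
##.#
...#
t=12: #...
..#.
#...
##.#
##.#
...#

10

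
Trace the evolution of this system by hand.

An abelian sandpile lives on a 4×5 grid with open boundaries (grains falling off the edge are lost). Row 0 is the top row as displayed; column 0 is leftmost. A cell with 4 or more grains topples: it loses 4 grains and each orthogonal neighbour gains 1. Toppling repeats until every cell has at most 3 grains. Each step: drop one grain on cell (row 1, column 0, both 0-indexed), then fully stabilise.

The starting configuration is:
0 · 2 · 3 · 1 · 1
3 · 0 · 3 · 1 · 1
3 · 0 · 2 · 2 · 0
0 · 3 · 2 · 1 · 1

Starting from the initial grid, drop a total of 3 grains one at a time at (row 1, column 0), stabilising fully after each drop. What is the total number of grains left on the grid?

30

t=0: 0 · 2 · 3 · 1 · 1
3 · 0 · 3 · 1 · 1
3 · 0 · 2 · 2 · 0
0 · 3 · 2 · 1 · 1
t=1: 1 · 2 · 3 · 1 · 1
1 · 1 · 3 · 1 · 1
0 · 1 · 2 · 2 · 0
1 · 3 · 2 · 1 · 1
t=2: 1 · 2 · 3 · 1 · 1
2 · 1 · 3 · 1 · 1
0 · 1 · 2 · 2 · 0
1 · 3 · 2 · 1 · 1
t=3: 1 · 2 · 3 · 1 · 1
3 · 1 · 3 · 1 · 1
0 · 1 · 2 · 2 · 0
1 · 3 · 2 · 1 · 1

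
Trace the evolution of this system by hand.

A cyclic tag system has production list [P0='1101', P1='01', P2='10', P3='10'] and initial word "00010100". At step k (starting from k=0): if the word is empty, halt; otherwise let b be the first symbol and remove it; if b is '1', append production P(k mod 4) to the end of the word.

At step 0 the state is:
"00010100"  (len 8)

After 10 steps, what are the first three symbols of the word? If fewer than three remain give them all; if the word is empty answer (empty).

gen 0: "00010100"  (len 8)
gen 1: "0010100"  (len 7)
gen 2: "010100"  (len 6)
gen 3: "10100"  (len 5)
gen 4: "010010"  (len 6)
gen 5: "10010"  (len 5)
gen 6: "001001"  (len 6)
gen 7: "01001"  (len 5)
gen 8: "1001"  (len 4)
gen 9: "0011101"  (len 7)
gen 10: "011101"  (len 6)

011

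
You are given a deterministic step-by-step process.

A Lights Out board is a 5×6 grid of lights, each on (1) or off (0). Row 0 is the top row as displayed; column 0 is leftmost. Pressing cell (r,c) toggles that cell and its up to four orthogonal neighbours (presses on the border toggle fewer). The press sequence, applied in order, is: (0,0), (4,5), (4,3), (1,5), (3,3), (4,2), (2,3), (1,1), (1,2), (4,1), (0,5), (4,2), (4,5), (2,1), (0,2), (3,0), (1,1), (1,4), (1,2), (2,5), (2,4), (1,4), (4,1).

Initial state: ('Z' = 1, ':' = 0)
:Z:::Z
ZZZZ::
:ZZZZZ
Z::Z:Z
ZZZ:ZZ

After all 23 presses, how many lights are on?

[0] :Z:::Z
ZZZZ::
:ZZZZZ
Z::Z:Z
ZZZ:ZZ
[1] Z::::Z
:ZZZ::
:ZZZZZ
Z::Z:Z
ZZZ:ZZ
[2] Z::::Z
:ZZZ::
:ZZZZZ
Z::Z::
ZZZ:::
[3] Z::::Z
:ZZZ::
:ZZZZZ
Z:::::
ZZ:ZZ:
[4] Z:::::
:ZZZZZ
:ZZZZ:
Z:::::
ZZ:ZZ:
[5] Z:::::
:ZZZZZ
:ZZ:Z:
Z:ZZZ:
ZZ::Z:
[6] Z:::::
:ZZZZZ
:ZZ:Z:
Z::ZZ:
Z:ZZZ:
[7] Z:::::
:ZZ:ZZ
:Z:Z::
Z:::Z:
Z:ZZZ:
[8] ZZ::::
Z:::ZZ
:::Z::
Z:::Z:
Z:ZZZ:
[9] ZZZ:::
ZZZZZZ
::ZZ::
Z:::Z:
Z:ZZZ:
[10] ZZZ:::
ZZZZZZ
::ZZ::
ZZ::Z:
:Z:ZZ:
[11] ZZZ:ZZ
ZZZZZ:
::ZZ::
ZZ::Z:
:Z:ZZ:
[12] ZZZ:ZZ
ZZZZZ:
::ZZ::
ZZZ:Z:
::Z:Z:
[13] ZZZ:ZZ
ZZZZZ:
::ZZ::
ZZZ:ZZ
::Z::Z
[14] ZZZ:ZZ
Z:ZZZ:
ZZ:Z::
Z:Z:ZZ
::Z::Z
[15] Z::ZZZ
Z::ZZ:
ZZ:Z::
Z:Z:ZZ
::Z::Z
[16] Z::ZZZ
Z::ZZ:
:Z:Z::
:ZZ:ZZ
Z:Z::Z
[17] ZZ:ZZZ
:ZZZZ:
:::Z::
:ZZ:ZZ
Z:Z::Z
[18] ZZ:Z:Z
:ZZ::Z
:::ZZ:
:ZZ:ZZ
Z:Z::Z
[19] ZZZZ:Z
:::Z:Z
::ZZZ:
:ZZ:ZZ
Z:Z::Z
[20] ZZZZ:Z
:::Z::
::ZZ:Z
:ZZ:Z:
Z:Z::Z
[21] ZZZZ:Z
:::ZZ:
::Z:Z:
:ZZ:::
Z:Z::Z
[22] ZZZZZZ
:::::Z
::Z:::
:ZZ:::
Z:Z::Z
[23] ZZZZZZ
:::::Z
::Z:::
::Z:::
:Z:::Z

11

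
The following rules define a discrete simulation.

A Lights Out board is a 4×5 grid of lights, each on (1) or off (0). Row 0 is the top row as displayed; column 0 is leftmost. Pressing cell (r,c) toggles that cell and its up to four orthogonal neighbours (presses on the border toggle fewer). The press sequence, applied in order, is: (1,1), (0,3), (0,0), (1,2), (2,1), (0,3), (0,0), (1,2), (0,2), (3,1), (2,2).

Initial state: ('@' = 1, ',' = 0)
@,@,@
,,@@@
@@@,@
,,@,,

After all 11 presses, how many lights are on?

[0] @,@,@
,,@@@
@@@,@
,,@,,
[1] @@@,@
@@,@@
@,@,@
,,@,,
[2] @@,@,
@@,,@
@,@,@
,,@,,
[3] ,,,@,
,@,,@
@,@,@
,,@,,
[4] ,,@@,
,,@@@
@,,,@
,,@,,
[5] ,,@@,
,@@@@
,@@,@
,@@,,
[6] ,,,,@
,@@,@
,@@,@
,@@,,
[7] @@,,@
@@@,@
,@@,@
,@@,,
[8] @@@,@
@,,@@
,@,,@
,@@,,
[9] @,,@@
@,@@@
,@,,@
,@@,,
[10] @,,@@
@,@@@
,,,,@
@,,,,
[11] @,,@@
@,,@@
,@@@@
@,@,,

12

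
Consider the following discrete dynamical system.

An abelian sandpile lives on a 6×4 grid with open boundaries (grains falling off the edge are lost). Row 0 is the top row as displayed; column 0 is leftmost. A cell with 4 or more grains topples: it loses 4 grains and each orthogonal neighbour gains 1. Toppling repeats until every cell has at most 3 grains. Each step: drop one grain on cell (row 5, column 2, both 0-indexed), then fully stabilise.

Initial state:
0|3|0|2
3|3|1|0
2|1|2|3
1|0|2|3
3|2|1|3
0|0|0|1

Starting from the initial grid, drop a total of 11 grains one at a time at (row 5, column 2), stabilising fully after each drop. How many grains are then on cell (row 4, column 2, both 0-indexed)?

step 0: 0|3|0|2
3|3|1|0
2|1|2|3
1|0|2|3
3|2|1|3
0|0|0|1
step 1: 0|3|0|2
3|3|1|0
2|1|2|3
1|0|2|3
3|2|1|3
0|0|1|1
step 2: 0|3|0|2
3|3|1|0
2|1|2|3
1|0|2|3
3|2|1|3
0|0|2|1
step 3: 0|3|0|2
3|3|1|0
2|1|2|3
1|0|2|3
3|2|1|3
0|0|3|1
step 4: 0|3|0|2
3|3|1|0
2|1|2|3
1|0|2|3
3|2|2|3
0|1|0|2
step 5: 0|3|0|2
3|3|1|0
2|1|2|3
1|0|2|3
3|2|2|3
0|1|1|2
step 6: 0|3|0|2
3|3|1|0
2|1|2|3
1|0|2|3
3|2|2|3
0|1|2|2
step 7: 0|3|0|2
3|3|1|0
2|1|2|3
1|0|2|3
3|2|2|3
0|1|3|2
step 8: 0|3|0|2
3|3|1|0
2|1|2|3
1|0|2|3
3|2|3|3
0|2|0|3
step 9: 0|3|0|2
3|3|1|0
2|1|2|3
1|0|2|3
3|2|3|3
0|2|1|3
step 10: 0|3|0|2
3|3|1|0
2|1|2|3
1|0|2|3
3|2|3|3
0|2|2|3
step 11: 0|3|0|2
3|3|1|0
2|1|2|3
1|0|2|3
3|2|3|3
0|2|3|3

3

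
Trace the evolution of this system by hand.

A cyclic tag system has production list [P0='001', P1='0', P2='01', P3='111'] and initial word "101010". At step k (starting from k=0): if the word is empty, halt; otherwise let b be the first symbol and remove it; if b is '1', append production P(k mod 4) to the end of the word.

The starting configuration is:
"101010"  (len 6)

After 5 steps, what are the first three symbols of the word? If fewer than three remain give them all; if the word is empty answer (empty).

000

step 0: "101010"  (len 6)
step 1: "01010001"  (len 8)
step 2: "1010001"  (len 7)
step 3: "01000101"  (len 8)
step 4: "1000101"  (len 7)
step 5: "000101001"  (len 9)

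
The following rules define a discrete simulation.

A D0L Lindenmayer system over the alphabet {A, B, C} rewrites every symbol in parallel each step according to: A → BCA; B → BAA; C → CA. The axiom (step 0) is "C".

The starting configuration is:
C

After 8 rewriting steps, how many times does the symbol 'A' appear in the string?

896

step 0: C
step 1: CA
step 2: CABCA
step 3: CABCABAACABCA
step 4: CABCABAACABCABAABCABCACABCABAACABCA
step 5: CABCABAACABCABAABCABCACABCABAACABCABAABCABCABAACABCABAACABCACABCABAACABCABAABCABCACABCABAACABCA
step 6: CABCABAACABCABAABCABCACABCABAACABCABAABCABCABAACABCABAACAB…ABCABCABAACABCABAACABCACABCABAACABCABAABCABCACABCABAACABCA  (len 259)
step 7: CABCABAACABCABAABCABCACABCABAACABCABAABCABCABAACABCABAACAB…ABCABCABAACABCABAACABCACABCABAACABCABAABCABCACABCABAACABCA  (len 707)
step 8: CABCABAACABCABAABCABCACABCABAACABCABAABCABCABAACABCABAACAB…ABCABCABAACABCABAACABCACABCABAACABCABAABCABCACABCABAACABCA  (len 1931)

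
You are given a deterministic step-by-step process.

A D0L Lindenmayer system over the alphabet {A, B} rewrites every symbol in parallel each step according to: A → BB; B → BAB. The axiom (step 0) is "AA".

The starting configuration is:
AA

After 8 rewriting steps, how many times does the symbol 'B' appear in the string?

t=0: AA
t=1: BBBB
t=2: BABBABBABBAB
t=3: BABBBBABBABBBBABBABBBBABBABBBBAB
t=4: BABBBBABBABBABBABBBBABBABBBBABBABBABBABBBBABBABBBBABBABBABBABBBBABBABBBBABBABBABBABBBBAB
t=5: BABBBBABBABBABBABBBBABBABBBBABBABBBBABBABBBBABBABBABBABBBB…BBBBABBABBABBABBBBABBABBBBABBABBBBABBABBBBABBABBABBABBBBAB  (len 240)
t=6: BABBBBABBABBABBABBBBABBABBBBABBABBBBABBABBBBABBABBABBABBBB…BBBBABBABBABBABBBBABBABBBBABBABBBBABBABBBBABBABBABBABBBBAB  (len 656)
t=7: BABBBBABBABBABBABBBBABBABBBBABBABBBBABBABBBBABBABBABBABBBB…BBBBABBABBABBABBBBABBABBBBABBABBBBABBABBBBABBABBABBABBBBAB  (len 1792)
t=8: BABBBBABBABBABBABBBBABBABBBBABBABBBBABBABBBBABBABBABBABBBB…BBBBABBABBABBABBBBABBABBBBABBABBBBABBABBBBABBABBABBABBBBAB  (len 4896)

3584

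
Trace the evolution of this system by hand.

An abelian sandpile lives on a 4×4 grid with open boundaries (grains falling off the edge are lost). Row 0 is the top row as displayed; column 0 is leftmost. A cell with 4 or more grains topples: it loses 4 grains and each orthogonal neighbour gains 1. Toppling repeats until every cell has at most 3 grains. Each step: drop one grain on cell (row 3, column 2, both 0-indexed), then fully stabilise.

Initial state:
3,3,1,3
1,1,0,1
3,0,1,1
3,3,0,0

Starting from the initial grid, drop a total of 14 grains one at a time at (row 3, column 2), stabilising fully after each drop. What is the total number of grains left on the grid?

k=0  3,3,1,3
1,1,0,1
3,0,1,1
3,3,0,0
k=1  3,3,1,3
1,1,0,1
3,0,1,1
3,3,1,0
k=2  3,3,1,3
1,1,0,1
3,0,1,1
3,3,2,0
k=3  3,3,1,3
1,1,0,1
3,0,1,1
3,3,3,0
k=4  3,3,1,3
2,1,0,1
0,2,2,1
1,1,1,1
k=5  3,3,1,3
2,1,0,1
0,2,2,1
1,1,2,1
k=6  3,3,1,3
2,1,0,1
0,2,2,1
1,1,3,1
k=7  3,3,1,3
2,1,0,1
0,2,3,1
1,2,0,2
k=8  3,3,1,3
2,1,0,1
0,2,3,1
1,2,1,2
k=9  3,3,1,3
2,1,0,1
0,2,3,1
1,2,2,2
k=10  3,3,1,3
2,1,0,1
0,2,3,1
1,2,3,2
k=11  3,3,1,3
2,1,1,1
0,3,0,2
1,3,1,3
k=12  3,3,1,3
2,1,1,1
0,3,0,2
1,3,2,3
k=13  3,3,1,3
2,1,1,1
0,3,0,2
1,3,3,3
k=14  3,3,1,3
2,2,1,1
1,0,2,3
2,1,2,0

27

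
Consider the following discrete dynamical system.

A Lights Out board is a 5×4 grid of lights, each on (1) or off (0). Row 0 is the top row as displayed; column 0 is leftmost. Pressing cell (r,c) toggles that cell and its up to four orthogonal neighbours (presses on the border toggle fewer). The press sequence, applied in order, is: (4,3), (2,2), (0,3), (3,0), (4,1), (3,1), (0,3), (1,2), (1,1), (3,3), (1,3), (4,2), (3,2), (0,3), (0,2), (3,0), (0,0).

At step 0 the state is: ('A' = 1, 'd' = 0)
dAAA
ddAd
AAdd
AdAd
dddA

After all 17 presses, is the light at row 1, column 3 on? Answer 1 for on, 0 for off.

t=0: dAAA
ddAd
AAdd
AdAd
dddA
t=1: dAAA
ddAd
AAdd
AdAA
ddAd
t=2: dAAA
dddd
AdAA
AddA
ddAd
t=3: dAdd
dddA
AdAA
AddA
ddAd
t=4: dAdd
dddA
ddAA
dAdA
AdAd
t=5: dAdd
dddA
ddAA
dddA
dAdd
t=6: dAdd
dddA
dAAA
AAAA
dddd
t=7: dAAA
dddd
dAAA
AAAA
dddd
t=8: dAdA
dAAA
dAdA
AAAA
dddd
t=9: dddA
AddA
dddA
AAAA
dddd
t=10: dddA
AddA
dddd
AAdd
dddA
t=11: dddd
AdAd
dddA
AAdd
dddA
t=12: dddd
AdAd
dddA
AAAd
dAAd
t=13: dddd
AdAd
ddAA
AddA
dAdd
t=14: ddAA
AdAA
ddAA
AddA
dAdd
t=15: dAdd
AddA
ddAA
AddA
dAdd
t=16: dAdd
AddA
AdAA
dAdA
AAdd
t=17: Addd
dddA
AdAA
dAdA
AAdd

1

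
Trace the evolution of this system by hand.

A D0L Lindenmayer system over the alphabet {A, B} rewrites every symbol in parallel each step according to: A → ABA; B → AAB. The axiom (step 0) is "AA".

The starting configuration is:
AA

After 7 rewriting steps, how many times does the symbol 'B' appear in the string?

1458

step 0: AA
step 1: ABAABA
step 2: ABAAABABAABAAABABA
step 3: ABAAABABAABAABAAABABAAABABAABAAABABAABAABAAABABAAABABA
step 4: ABAAABABAABAABAAABABAAABABAABAAABABAABAAABABAABAABAAABABAA…BABAABAAABABAABAAABABAABAABAAABABAAABABAABAABAAABABAAABABA  (len 162)
step 5: ABAAABABAABAABAAABABAAABABAABAAABABAABAAABABAABAABAAABABAA…BABAABAAABABAABAAABABAABAABAAABABAAABABAABAABAAABABAAABABA  (len 486)
step 6: ABAAABABAABAABAAABABAAABABAABAAABABAABAAABABAABAABAAABABAA…BABAABAAABABAABAAABABAABAABAAABABAAABABAABAABAAABABAAABABA  (len 1458)
step 7: ABAAABABAABAABAAABABAAABABAABAAABABAABAAABABAABAABAAABABAA…BABAABAAABABAABAAABABAABAABAAABABAAABABAABAABAAABABAAABABA  (len 4374)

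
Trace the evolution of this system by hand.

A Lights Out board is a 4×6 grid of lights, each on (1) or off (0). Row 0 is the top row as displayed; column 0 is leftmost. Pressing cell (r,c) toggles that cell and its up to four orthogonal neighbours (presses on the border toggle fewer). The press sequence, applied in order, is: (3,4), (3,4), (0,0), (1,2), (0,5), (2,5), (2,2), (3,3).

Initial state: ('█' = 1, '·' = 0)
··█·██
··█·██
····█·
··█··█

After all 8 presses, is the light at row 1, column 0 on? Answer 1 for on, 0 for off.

gen 0: ··█·██
··█·██
····█·
··█··█
gen 1: ··█·██
··█·██
······
··███·
gen 2: ··█·██
··█·██
····█·
··█··█
gen 3: ███·██
█·█·██
····█·
··█··█
gen 4: ██··██
██·███
··█·█·
··█··█
gen 5: ██····
██·██·
··█·█·
··█··█
gen 6: ██····
██·███
··█··█
··█···
gen 7: ██····
██████
·█·█·█
······
gen 8: ██····
██████
·█···█
··███·

1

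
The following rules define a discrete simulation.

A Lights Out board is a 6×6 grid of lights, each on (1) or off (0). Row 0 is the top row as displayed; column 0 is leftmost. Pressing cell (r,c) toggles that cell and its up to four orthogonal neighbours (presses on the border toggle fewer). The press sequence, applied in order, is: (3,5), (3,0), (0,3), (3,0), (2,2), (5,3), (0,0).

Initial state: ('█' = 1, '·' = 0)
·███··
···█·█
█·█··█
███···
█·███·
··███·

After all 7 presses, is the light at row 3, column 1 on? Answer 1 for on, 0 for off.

1

gen 0: ·███··
···█·█
█·█··█
███···
█·███·
··███·
gen 1: ·███··
···█·█
█·█···
███·██
█·████
··███·
gen 2: ·███··
···█·█
··█···
··█·██
··████
··███·
gen 3: ·█··█·
·····█
··█···
··█·██
··████
··███·
gen 4: ·█··█·
·····█
█·█···
███·██
█·████
··███·
gen 5: ·█··█·
··█··█
██·█··
██··██
█·████
··███·
gen 6: ·█··█·
··█··█
██·█··
██··██
█·█·██
······
gen 7: █···█·
█·█··█
██·█··
██··██
█·█·██
······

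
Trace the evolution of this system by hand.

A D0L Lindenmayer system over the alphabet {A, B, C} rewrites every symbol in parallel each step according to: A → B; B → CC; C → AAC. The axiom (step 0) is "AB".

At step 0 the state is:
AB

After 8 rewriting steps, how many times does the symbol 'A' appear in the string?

t=0: AB
t=1: BCC
t=2: CCAACAAC
t=3: AACAACBBAACBBAAC
t=4: BBAACBBAACCCCCBBAACCCCCBBAAC
t=5: CCCCBBAACCCCCBBAACAACAACAACAACCCCCBBAACAACAACAACAACCCCCBBAAC
t=6: AACAACAACAACCCCCBBAACAACAACAACAACCCCCBBAACBBAACBBAACBBAACB…ACAACAACCCCCBBAACBBAACBBAACBBAACBBAACAACAACAACAACCCCCBBAAC  (len 124)
t=7: BBAACBBAACBBAACBBAACAACAACAACAACCCCCBBAACBBAACBBAACBBAACBB…CCCBBAACCCCCBBAACBBAACBBAACBBAACBBAACAACAACAACAACCCCCBBAAC  (len 236)
t=8: CCCCBBAACCCCCBBAACCCCCBBAACCCCCBBAACBBAACBBAACBBAACBBAACAA…CCCBBAACCCCCBBAACBBAACBBAACBBAACBBAACAACAACAACAACCCCCBBAAC  (len 476)

184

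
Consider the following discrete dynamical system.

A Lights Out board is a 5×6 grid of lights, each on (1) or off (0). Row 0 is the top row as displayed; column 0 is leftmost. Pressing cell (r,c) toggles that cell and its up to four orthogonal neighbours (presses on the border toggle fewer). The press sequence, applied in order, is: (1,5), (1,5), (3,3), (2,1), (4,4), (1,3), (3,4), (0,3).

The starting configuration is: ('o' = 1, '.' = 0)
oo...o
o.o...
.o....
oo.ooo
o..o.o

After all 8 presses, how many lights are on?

16

[0] oo...o
o.o...
.o....
oo.ooo
o..o.o
[1] oo....
o.o.oo
.o...o
oo.ooo
o..o.o
[2] oo...o
o.o...
.o....
oo.ooo
o..o.o
[3] oo...o
o.o...
.o.o..
ooo..o
o....o
[4] oo...o
ooo...
o.oo..
o.o..o
o....o
[5] oo...o
ooo...
o.oo..
o.o.oo
o..oo.
[6] oo.o.o
oo.oo.
o.o...
o.o.oo
o..oo.
[7] oo.o.o
oo.oo.
o.o.o.
o.oo..
o..o..
[8] ooo.oo
oo..o.
o.o.o.
o.oo..
o..o..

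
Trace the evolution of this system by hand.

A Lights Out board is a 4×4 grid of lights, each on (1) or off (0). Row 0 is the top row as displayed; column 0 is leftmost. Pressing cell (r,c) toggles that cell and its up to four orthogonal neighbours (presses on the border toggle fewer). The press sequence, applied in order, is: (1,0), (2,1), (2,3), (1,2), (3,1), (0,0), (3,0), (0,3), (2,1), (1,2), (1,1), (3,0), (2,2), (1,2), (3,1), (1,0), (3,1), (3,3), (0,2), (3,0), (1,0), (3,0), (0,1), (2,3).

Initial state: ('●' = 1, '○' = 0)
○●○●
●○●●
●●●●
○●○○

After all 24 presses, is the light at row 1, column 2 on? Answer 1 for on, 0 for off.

1

0) ○●○●
●○●●
●●●●
○●○○
1) ●●○●
○●●●
○●●●
○●○○
2) ●●○●
○○●●
●○○●
○○○○
3) ●●○●
○○●○
●○●○
○○○●
4) ●●●●
○●○●
●○○○
○○○●
5) ●●●●
○●○●
●●○○
●●●●
6) ○○●●
●●○●
●●○○
●●●●
7) ○○●●
●●○●
○●○○
○○●●
8) ○○○○
●●○○
○●○○
○○●●
9) ○○○○
●○○○
●○●○
○●●●
10) ○○●○
●●●●
●○○○
○●●●
11) ○●●○
○○○●
●●○○
○●●●
12) ○●●○
○○○●
○●○○
●○●●
13) ○●●○
○○●●
○○●●
●○○●
14) ○●○○
○●○○
○○○●
●○○●
15) ○●○○
○●○○
○●○●
○●●●
16) ●●○○
●○○○
●●○●
○●●●
17) ●●○○
●○○○
●○○●
●○○●
18) ●●○○
●○○○
●○○○
●○●○
19) ●○●●
●○●○
●○○○
●○●○
20) ●○●●
●○●○
○○○○
○●●○
21) ○○●●
○●●○
●○○○
○●●○
22) ○○●●
○●●○
○○○○
●○●○
23) ●●○●
○○●○
○○○○
●○●○
24) ●●○●
○○●●
○○●●
●○●●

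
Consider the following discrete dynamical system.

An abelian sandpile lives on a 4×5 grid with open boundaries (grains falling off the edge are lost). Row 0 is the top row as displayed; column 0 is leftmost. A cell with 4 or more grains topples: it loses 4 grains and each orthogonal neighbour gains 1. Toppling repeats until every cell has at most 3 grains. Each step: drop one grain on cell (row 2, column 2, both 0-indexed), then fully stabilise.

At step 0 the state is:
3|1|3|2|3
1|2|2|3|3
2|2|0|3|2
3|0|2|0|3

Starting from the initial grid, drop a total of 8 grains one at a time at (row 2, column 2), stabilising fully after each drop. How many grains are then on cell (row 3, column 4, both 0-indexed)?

1

gen 0: 3|1|3|2|3
1|2|2|3|3
2|2|0|3|2
3|0|2|0|3
gen 1: 3|1|3|2|3
1|2|2|3|3
2|2|1|3|2
3|0|2|0|3
gen 2: 3|1|3|2|3
1|2|2|3|3
2|2|2|3|2
3|0|2|0|3
gen 3: 3|1|3|2|3
1|2|2|3|3
2|2|3|3|2
3|0|2|0|3
gen 4: 3|2|1|1|1
1|3|1|3|2
2|3|2|2|1
3|0|3|2|0
gen 5: 3|2|1|1|1
1|3|1|3|2
2|3|3|2|1
3|0|3|2|0
gen 6: 3|3|1|1|1
2|0|3|3|2
3|1|2|3|1
3|2|0|3|0
gen 7: 3|3|1|1|1
2|0|3|3|2
3|1|3|3|1
3|2|0|3|0
gen 8: 3|3|2|2|1
2|1|1|1|3
3|2|2|2|2
3|2|2|0|1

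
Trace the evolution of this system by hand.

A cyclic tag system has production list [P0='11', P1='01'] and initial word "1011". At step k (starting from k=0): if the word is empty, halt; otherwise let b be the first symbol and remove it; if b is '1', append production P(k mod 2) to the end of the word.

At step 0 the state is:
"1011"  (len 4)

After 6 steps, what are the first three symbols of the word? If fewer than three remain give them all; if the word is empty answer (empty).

110

k=0  "1011"  (len 4)
k=1  "01111"  (len 5)
k=2  "1111"  (len 4)
k=3  "11111"  (len 5)
k=4  "111101"  (len 6)
k=5  "1110111"  (len 7)
k=6  "11011101"  (len 8)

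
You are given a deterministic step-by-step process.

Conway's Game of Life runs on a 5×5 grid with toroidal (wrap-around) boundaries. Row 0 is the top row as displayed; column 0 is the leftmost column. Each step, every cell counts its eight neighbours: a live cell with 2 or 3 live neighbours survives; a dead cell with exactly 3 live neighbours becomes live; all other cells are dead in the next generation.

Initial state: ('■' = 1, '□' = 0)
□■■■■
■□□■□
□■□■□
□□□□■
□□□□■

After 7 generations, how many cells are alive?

gen 0: □■■■■
■□□■□
□■□■□
□□□□■
□□□□■
gen 1: □■■□□
■□□□□
■□■■□
■□□■■
□□■□■
gen 2: ■■■■□
■□□■■
■□■■□
■□□□□
□□■□■
gen 3: □□□□□
□□□□□
■□■■□
■□■□□
□□■□■
gen 4: □□□□□
□□□□□
□□■■■
■□■□□
□■□■□
gen 5: □□□□□
□□□■□
□■■■■
■□□□□
□■■□□
gen 6: □□■□□
□□□■■
■■■■■
■□□□■
□■□□□
gen 7: □□■■□
□□□□□
□■■□□
□□□□□
■■□□□

6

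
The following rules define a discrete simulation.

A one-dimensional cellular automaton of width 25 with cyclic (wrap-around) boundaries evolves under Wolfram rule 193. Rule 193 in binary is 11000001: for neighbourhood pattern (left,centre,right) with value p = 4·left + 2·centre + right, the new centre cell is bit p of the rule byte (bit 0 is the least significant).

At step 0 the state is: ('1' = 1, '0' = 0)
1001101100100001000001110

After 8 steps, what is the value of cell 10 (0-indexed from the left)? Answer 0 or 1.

1

0) 1001101100100001000001110
1) 0000100100001100011100110
2) 1110000001100101001100010
3) 0110111100100000000101000
4) 0010011100001111110000011
5) 0000001101100111110111001
6) 0111100100100011110011000
7) 0011100000001001110001011
8) 0001101111100000110100001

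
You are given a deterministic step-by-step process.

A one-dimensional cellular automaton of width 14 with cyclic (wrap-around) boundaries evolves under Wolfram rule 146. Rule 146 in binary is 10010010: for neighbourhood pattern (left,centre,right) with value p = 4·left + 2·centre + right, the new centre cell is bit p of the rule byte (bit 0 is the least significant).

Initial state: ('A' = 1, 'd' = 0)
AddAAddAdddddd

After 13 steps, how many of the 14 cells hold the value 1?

k=0  AddAAddAdddddd
k=1  dAAddAAdAddddA
k=2  dddAAddddAddAd
k=3  ddAddAddAdAAdA
k=4  AAdAAdAAdddddd
k=5  ddddddddAddddA
k=6  AddddddAdAddAd
k=7  dAddddAdddAAdd
k=8  AdAddAdAdAddAd
k=9  dddAAdddddAAdd
k=10  ddAddAdddAddAd
k=11  dAdAAdAdAdAAdA
k=12  dddddddddddddd
k=13  dddddddddddddd

0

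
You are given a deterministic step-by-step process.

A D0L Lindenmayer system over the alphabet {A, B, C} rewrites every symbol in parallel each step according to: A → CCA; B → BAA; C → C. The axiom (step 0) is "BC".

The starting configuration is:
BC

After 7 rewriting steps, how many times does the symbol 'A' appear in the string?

14

[0] BC
[1] BAAC
[2] BAACCACCAC
[3] BAACCACCACCCCACCCCAC
[4] BAACCACCACCCCACCCCACCCCCCACCCCCCAC
[5] BAACCACCACCCCACCCCACCCCCCACCCCCCACCCCCCCCACCCCCCCCAC
[6] BAACCACCACCCCACCCCACCCCCCACCCCCCACCCCCCCCACCCCCCCCACCCCCCCCCCACCCCCCCCCCAC
[7] BAACCACCACCCCACCCCACCCCCCACCCCCCACCCCCCCCACCCCCCCCACCCCCCCCCCACCCCCCCCCCACCCCCCCCCCCCACCCCCCCCCCCCAC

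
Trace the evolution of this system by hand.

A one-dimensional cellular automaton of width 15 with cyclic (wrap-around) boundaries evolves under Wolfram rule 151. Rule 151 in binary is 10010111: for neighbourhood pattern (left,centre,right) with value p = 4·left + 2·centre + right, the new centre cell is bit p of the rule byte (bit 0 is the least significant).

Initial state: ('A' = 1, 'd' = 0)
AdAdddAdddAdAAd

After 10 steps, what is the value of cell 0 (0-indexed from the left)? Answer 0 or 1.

[0] AdAdddAdddAdAAd
[1] AdAAAAAAAAAdddd
[2] AddAAAAAAAdAAAA
[3] dAAdAAAAAdddAAA
[4] dddddAAAdAAAdAd
[5] AAAAAdAdddAddAA
[6] AAAAddAAAAAAAdA
[7] AAAdAAdAAAAAddd
[8] dAddddddAAAdAAA
[9] dAAAAAAAdAdddAd
[10] AdAAAAAddAAAAAA

1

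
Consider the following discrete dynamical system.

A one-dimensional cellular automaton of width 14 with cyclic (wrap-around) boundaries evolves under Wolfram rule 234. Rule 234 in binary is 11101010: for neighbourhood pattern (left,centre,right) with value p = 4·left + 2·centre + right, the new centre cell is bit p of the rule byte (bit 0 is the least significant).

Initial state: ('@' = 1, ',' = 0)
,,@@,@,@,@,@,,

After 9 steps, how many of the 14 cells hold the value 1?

0) ,,@@,@,@,@,@,,
1) ,@@@@,@,@,@,,,
2) @@@@@@,@,@,,,,
3) @@@@@@@,@,,,,@
4) @@@@@@@@,,,,@@
5) @@@@@@@@,,,@@@
6) @@@@@@@@,,@@@@
7) @@@@@@@@,@@@@@
8) @@@@@@@@@@@@@@
9) @@@@@@@@@@@@@@

14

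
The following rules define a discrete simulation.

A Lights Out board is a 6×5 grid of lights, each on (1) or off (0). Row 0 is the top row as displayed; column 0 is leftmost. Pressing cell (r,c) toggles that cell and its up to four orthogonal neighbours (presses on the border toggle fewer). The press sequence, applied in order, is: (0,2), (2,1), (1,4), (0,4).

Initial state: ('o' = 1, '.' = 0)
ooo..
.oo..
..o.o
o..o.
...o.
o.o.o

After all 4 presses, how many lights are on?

[0] ooo..
.oo..
..o.o
o..o.
...o.
o.o.o
[1] o..o.
.o...
..o.o
o..o.
...o.
o.o.o
[2] o..o.
.....
oo..o
oo.o.
...o.
o.o.o
[3] o..oo
...oo
oo...
oo.o.
...o.
o.o.o
[4] o....
...o.
oo...
oo.o.
...o.
o.o.o

11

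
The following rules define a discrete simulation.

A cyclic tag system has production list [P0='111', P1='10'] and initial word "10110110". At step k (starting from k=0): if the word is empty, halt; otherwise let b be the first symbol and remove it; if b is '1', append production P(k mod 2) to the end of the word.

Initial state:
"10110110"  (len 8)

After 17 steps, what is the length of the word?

gen 0: "10110110"  (len 8)
gen 1: "0110110111"  (len 10)
gen 2: "110110111"  (len 9)
gen 3: "10110111111"  (len 11)
gen 4: "011011111110"  (len 12)
gen 5: "11011111110"  (len 11)
gen 6: "101111111010"  (len 12)
gen 7: "01111111010111"  (len 14)
gen 8: "1111111010111"  (len 13)
gen 9: "111111010111111"  (len 15)
gen 10: "1111101011111110"  (len 16)
gen 11: "111101011111110111"  (len 18)
gen 12: "1110101111111011110"  (len 19)
gen 13: "110101111111011110111"  (len 21)
gen 14: "1010111111101111011110"  (len 22)
gen 15: "010111111101111011110111"  (len 24)
gen 16: "10111111101111011110111"  (len 23)
gen 17: "0111111101111011110111111"  (len 25)

25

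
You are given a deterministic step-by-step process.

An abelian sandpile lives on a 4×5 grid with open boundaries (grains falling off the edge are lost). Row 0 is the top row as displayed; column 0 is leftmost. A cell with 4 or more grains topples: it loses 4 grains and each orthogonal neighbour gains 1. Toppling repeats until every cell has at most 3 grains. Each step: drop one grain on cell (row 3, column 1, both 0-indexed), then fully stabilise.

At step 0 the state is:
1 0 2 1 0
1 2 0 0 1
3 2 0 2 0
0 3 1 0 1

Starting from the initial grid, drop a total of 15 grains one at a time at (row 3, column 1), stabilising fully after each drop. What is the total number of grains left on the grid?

0) 1 0 2 1 0
1 2 0 0 1
3 2 0 2 0
0 3 1 0 1
1) 1 0 2 1 0
1 2 0 0 1
3 3 0 2 0
1 0 2 0 1
2) 1 0 2 1 0
1 2 0 0 1
3 3 0 2 0
1 1 2 0 1
3) 1 0 2 1 0
1 2 0 0 1
3 3 0 2 0
1 2 2 0 1
4) 1 0 2 1 0
1 2 0 0 1
3 3 0 2 0
1 3 2 0 1
5) 1 0 2 1 0
2 3 0 0 1
0 1 1 2 0
3 1 3 0 1
6) 1 0 2 1 0
2 3 0 0 1
0 1 1 2 0
3 2 3 0 1
7) 1 0 2 1 0
2 3 0 0 1
0 1 1 2 0
3 3 3 0 1
8) 1 0 2 1 0
2 3 0 0 1
1 2 2 2 0
0 2 0 1 1
9) 1 0 2 1 0
2 3 0 0 1
1 2 2 2 0
0 3 0 1 1
10) 1 0 2 1 0
2 3 0 0 1
1 3 2 2 0
1 0 1 1 1
11) 1 0 2 1 0
2 3 0 0 1
1 3 2 2 0
1 1 1 1 1
12) 1 0 2 1 0
2 3 0 0 1
1 3 2 2 0
1 2 1 1 1
13) 1 0 2 1 0
2 3 0 0 1
1 3 2 2 0
1 3 1 1 1
14) 1 1 2 1 0
3 0 1 0 1
2 1 3 2 0
2 1 2 1 1
15) 1 1 2 1 0
3 0 1 0 1
2 1 3 2 0
2 2 2 1 1

26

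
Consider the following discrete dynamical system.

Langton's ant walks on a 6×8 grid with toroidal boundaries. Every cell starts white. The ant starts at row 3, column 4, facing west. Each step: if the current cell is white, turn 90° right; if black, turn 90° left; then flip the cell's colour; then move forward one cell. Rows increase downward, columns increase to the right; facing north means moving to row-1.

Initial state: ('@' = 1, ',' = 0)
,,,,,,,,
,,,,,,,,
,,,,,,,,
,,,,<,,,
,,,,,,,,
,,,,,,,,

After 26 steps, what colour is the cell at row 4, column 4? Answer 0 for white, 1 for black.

0

0) ,,,,,,,,
,,,,,,,,
,,,,,,,,
,,,,<,,,
,,,,,,,,
,,,,,,,,
1) ,,,,,,,,
,,,,,,,,
,,,,^,,,
,,,,@,,,
,,,,,,,,
,,,,,,,,
2) ,,,,,,,,
,,,,,,,,
,,,,@>,,
,,,,@,,,
,,,,,,,,
,,,,,,,,
3) ,,,,,,,,
,,,,,,,,
,,,,@@,,
,,,,@v,,
,,,,,,,,
,,,,,,,,
4) ,,,,,,,,
,,,,,,,,
,,,,@@,,
,,,,<@,,
,,,,,,,,
,,,,,,,,
5) ,,,,,,,,
,,,,,,,,
,,,,@@,,
,,,,,@,,
,,,,v,,,
,,,,,,,,
6) ,,,,,,,,
,,,,,,,,
,,,,@@,,
,,,,,@,,
,,,<@,,,
,,,,,,,,
7) ,,,,,,,,
,,,,,,,,
,,,,@@,,
,,,^,@,,
,,,@@,,,
,,,,,,,,
8) ,,,,,,,,
,,,,,,,,
,,,,@@,,
,,,@>@,,
,,,@@,,,
,,,,,,,,
9) ,,,,,,,,
,,,,,,,,
,,,,@@,,
,,,@@@,,
,,,@v,,,
,,,,,,,,
10) ,,,,,,,,
,,,,,,,,
,,,,@@,,
,,,@@@,,
,,,@,>,,
,,,,,,,,
11) ,,,,,,,,
,,,,,,,,
,,,,@@,,
,,,@@@,,
,,,@,@,,
,,,,,v,,
12) ,,,,,,,,
,,,,,,,,
,,,,@@,,
,,,@@@,,
,,,@,@,,
,,,,<@,,
13) ,,,,,,,,
,,,,,,,,
,,,,@@,,
,,,@@@,,
,,,@^@,,
,,,,@@,,
14) ,,,,,,,,
,,,,,,,,
,,,,@@,,
,,,@@@,,
,,,@@>,,
,,,,@@,,
15) ,,,,,,,,
,,,,,,,,
,,,,@@,,
,,,@@^,,
,,,@@,,,
,,,,@@,,
16) ,,,,,,,,
,,,,,,,,
,,,,@@,,
,,,@<,,,
,,,@@,,,
,,,,@@,,
17) ,,,,,,,,
,,,,,,,,
,,,,@@,,
,,,@,,,,
,,,@v,,,
,,,,@@,,
18) ,,,,,,,,
,,,,,,,,
,,,,@@,,
,,,@,,,,
,,,@,>,,
,,,,@@,,
19) ,,,,,,,,
,,,,,,,,
,,,,@@,,
,,,@,,,,
,,,@,@,,
,,,,@v,,
20) ,,,,,,,,
,,,,,,,,
,,,,@@,,
,,,@,,,,
,,,@,@,,
,,,,@,>,
21) ,,,,,,v,
,,,,,,,,
,,,,@@,,
,,,@,,,,
,,,@,@,,
,,,,@,@,
22) ,,,,,<@,
,,,,,,,,
,,,,@@,,
,,,@,,,,
,,,@,@,,
,,,,@,@,
23) ,,,,,@@,
,,,,,,,,
,,,,@@,,
,,,@,,,,
,,,@,@,,
,,,,@^@,
24) ,,,,,@@,
,,,,,,,,
,,,,@@,,
,,,@,,,,
,,,@,@,,
,,,,@@>,
25) ,,,,,@@,
,,,,,,,,
,,,,@@,,
,,,@,,,,
,,,@,@^,
,,,,@@,,
26) ,,,,,@@,
,,,,,,,,
,,,,@@,,
,,,@,,,,
,,,@,@@>
,,,,@@,,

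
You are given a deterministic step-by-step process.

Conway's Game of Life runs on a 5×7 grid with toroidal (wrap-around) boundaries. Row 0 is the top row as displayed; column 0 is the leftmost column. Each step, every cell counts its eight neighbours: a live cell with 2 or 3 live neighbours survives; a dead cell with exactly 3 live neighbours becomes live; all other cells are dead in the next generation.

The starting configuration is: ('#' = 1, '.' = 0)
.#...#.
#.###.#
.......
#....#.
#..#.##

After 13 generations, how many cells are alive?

9

[0] .#...#.
#.###.#
.......
#....#.
#..#.##
[1] .#.....
#######
##.###.
#...##.
##...#.
[2] ...#...
.......
.......
..##...
##..##.
[3] ....#..
.......
.......
.####..
.#..#..
[4] .......
.......
..##...
.####..
.#..##.
[5] .......
.......
.#..#..
.#...#.
.#..##.
[6] .......
.......
.......
###..#.
....##.
[7] .......
.......
.#.....
.#..###
.#..###
[8] .....#.
.......
#....#.
.##.#.#
....#.#
[9] .....#.
......#
##...##
.#.##.#
#..##.#
[10] #...##.
.......
.##.#..
.#.#...
#.##..#
[11] ##.###.
.#.###.
.###...
....#..
#.##.##
[12] .......
.....##
.#...#.
#...###
#.#....
[13] ......#
.....##
.......
#...##.
##...#.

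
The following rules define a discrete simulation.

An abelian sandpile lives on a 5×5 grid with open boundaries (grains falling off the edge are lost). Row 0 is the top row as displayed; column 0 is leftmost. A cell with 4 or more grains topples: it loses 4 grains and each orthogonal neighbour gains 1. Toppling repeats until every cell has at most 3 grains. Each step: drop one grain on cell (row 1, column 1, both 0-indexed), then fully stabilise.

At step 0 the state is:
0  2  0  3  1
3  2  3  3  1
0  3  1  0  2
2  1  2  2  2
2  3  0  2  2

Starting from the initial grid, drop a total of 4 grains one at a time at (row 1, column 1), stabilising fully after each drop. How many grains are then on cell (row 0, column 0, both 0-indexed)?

k=0  0  2  0  3  1
3  2  3  3  1
0  3  1  0  2
2  1  2  2  2
2  3  0  2  2
k=1  0  2  0  3  1
3  3  3  3  1
0  3  1  0  2
2  1  2  2  2
2  3  0  2  2
k=2  1  3  2  0  2
0  3  1  1  2
2  0  3  1  2
2  2  2  2  2
2  3  0  2  2
k=3  2  0  3  0  2
1  1  2  1  2
2  1  3  1  2
2  2  2  2  2
2  3  0  2  2
k=4  2  0  3  0  2
1  2  2  1  2
2  1  3  1  2
2  2  2  2  2
2  3  0  2  2

2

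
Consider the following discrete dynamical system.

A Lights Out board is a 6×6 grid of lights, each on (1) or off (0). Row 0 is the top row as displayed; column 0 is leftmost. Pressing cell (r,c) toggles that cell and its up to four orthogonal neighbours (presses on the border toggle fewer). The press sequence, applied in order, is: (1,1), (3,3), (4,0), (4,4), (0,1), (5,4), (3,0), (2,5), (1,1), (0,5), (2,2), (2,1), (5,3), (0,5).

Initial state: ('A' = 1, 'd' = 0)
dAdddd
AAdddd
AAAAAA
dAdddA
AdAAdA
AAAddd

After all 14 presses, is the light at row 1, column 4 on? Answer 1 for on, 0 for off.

0

0) dAdddd
AAdddd
AAAAAA
dAdddA
AdAAdA
AAAddd
1) dddddd
ddAddd
AdAAAA
dAdddA
AdAAdA
AAAddd
2) dddddd
ddAddd
AdAdAA
dAAAAA
AdAddA
AAAddd
3) dddddd
ddAddd
AdAdAA
AAAAAA
dAAddA
dAAddd
4) dddddd
ddAddd
AdAdAA
AAAAdA
dAAAAd
dAAdAd
5) AAAddd
dAAddd
AdAdAA
AAAAdA
dAAAAd
dAAdAd
6) AAAddd
dAAddd
AdAdAA
AAAAdA
dAAAdd
dAAAdA
7) AAAddd
dAAddd
ddAdAA
ddAAdA
AAAAdd
dAAAdA
8) AAAddd
dAAddA
ddAddd
ddAAdd
AAAAdd
dAAAdA
9) AdAddd
AddddA
dAAddd
ddAAdd
AAAAdd
dAAAdA
10) AdAdAA
Addddd
dAAddd
ddAAdd
AAAAdd
dAAAdA
11) AdAdAA
AdAddd
dddAdd
dddAdd
AAAAdd
dAAAdA
12) AdAdAA
AAAddd
AAAAdd
dAdAdd
AAAAdd
dAAAdA
13) AdAdAA
AAAddd
AAAAdd
dAdAdd
AAAddd
dAddAA
14) AdAddd
AAAddA
AAAAdd
dAdAdd
AAAddd
dAddAA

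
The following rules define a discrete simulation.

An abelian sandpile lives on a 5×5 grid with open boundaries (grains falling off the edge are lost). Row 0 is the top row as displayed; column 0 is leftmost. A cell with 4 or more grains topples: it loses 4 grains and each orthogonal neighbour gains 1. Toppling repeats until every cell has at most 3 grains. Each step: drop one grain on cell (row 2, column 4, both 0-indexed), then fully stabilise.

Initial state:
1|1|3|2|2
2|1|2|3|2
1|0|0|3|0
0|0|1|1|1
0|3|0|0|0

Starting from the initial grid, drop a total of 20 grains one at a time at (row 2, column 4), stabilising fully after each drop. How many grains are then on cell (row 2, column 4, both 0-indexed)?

3

k=0  1|1|3|2|2
2|1|2|3|2
1|0|0|3|0
0|0|1|1|1
0|3|0|0|0
k=1  1|1|3|2|2
2|1|2|3|2
1|0|0|3|1
0|0|1|1|1
0|3|0|0|0
k=2  1|1|3|2|2
2|1|2|3|2
1|0|0|3|2
0|0|1|1|1
0|3|0|0|0
k=3  1|1|3|2|2
2|1|2|3|2
1|0|0|3|3
0|0|1|1|1
0|3|0|0|0
k=4  1|1|3|3|3
2|1|3|1|0
1|0|1|1|2
0|0|1|2|2
0|3|0|0|0
k=5  1|1|3|3|3
2|1|3|1|0
1|0|1|1|3
0|0|1|2|2
0|3|0|0|0
k=6  1|1|3|3|3
2|1|3|1|1
1|0|1|2|0
0|0|1|2|3
0|3|0|0|0
k=7  1|1|3|3|3
2|1|3|1|1
1|0|1|2|1
0|0|1|2|3
0|3|0|0|0
k=8  1|1|3|3|3
2|1|3|1|1
1|0|1|2|2
0|0|1|2|3
0|3|0|0|0
k=9  1|1|3|3|3
2|1|3|1|1
1|0|1|2|3
0|0|1|2|3
0|3|0|0|0
k=10  1|1|3|3|3
2|1|3|1|2
1|0|1|3|1
0|0|1|3|0
0|3|0|0|1
k=11  1|1|3|3|3
2|1|3|1|2
1|0|1|3|2
0|0|1|3|0
0|3|0|0|1
k=12  1|1|3|3|3
2|1|3|1|2
1|0|1|3|3
0|0|1|3|0
0|3|0|0|1
k=13  1|1|3|3|3
2|1|3|2|3
1|0|2|1|1
0|0|2|0|2
0|3|0|1|1
k=14  1|1|3|3|3
2|1|3|2|3
1|0|2|1|2
0|0|2|0|2
0|3|0|1|1
k=15  1|1|3|3|3
2|1|3|2|3
1|0|2|1|3
0|0|2|0|2
0|3|0|1|1
k=16  1|2|1|2|1
2|2|1|1|2
1|0|3|3|1
0|0|2|0|3
0|3|0|1|1
k=17  1|2|1|2|1
2|2|1|1|2
1|0|3|3|2
0|0|2|0|3
0|3|0|1|1
k=18  1|2|1|2|1
2|2|1|1|2
1|0|3|3|3
0|0|2|0|3
0|3|0|1|1
k=19  1|2|1|2|1
2|2|2|2|3
1|1|0|1|2
0|0|3|2|0
0|3|0|1|2
k=20  1|2|1|2|1
2|2|2|2|3
1|1|0|1|3
0|0|3|2|0
0|3|0|1|2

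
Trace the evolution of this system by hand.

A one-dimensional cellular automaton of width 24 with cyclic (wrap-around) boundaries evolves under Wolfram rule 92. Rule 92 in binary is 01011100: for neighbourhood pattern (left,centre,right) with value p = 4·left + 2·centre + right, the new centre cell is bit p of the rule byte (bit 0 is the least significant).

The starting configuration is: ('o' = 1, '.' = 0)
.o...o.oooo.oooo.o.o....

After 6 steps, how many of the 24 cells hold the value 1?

13

0) .o...o.oooo.oooo.o.o....
1) .oo..o.o..o.o..o.o.oo...
2) .ooo.o.oo.o.oo.o.o.ooo..
3) .o.o.o.oo.o.oo.o.o.o.oo.
4) .o.o.o.oo.o.oo.o.o.o.ooo
5) .o.o.o.oo.o.oo.o.o.o.o.o
6) .o.o.o.oo.o.oo.o.o.o.o.o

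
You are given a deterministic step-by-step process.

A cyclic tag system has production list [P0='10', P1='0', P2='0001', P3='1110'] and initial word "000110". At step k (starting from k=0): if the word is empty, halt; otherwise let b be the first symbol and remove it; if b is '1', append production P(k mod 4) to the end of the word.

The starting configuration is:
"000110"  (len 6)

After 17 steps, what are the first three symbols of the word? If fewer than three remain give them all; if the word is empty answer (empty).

t=0: "000110"  (len 6)
t=1: "00110"  (len 5)
t=2: "0110"  (len 4)
t=3: "110"  (len 3)
t=4: "101110"  (len 6)
t=5: "0111010"  (len 7)
t=6: "111010"  (len 6)
t=7: "110100001"  (len 9)
t=8: "101000011110"  (len 12)
t=9: "0100001111010"  (len 13)
t=10: "100001111010"  (len 12)
t=11: "000011110100001"  (len 15)
t=12: "00011110100001"  (len 14)
t=13: "0011110100001"  (len 13)
t=14: "011110100001"  (len 12)
t=15: "11110100001"  (len 11)
t=16: "11101000011110"  (len 14)
t=17: "110100001111010"  (len 15)

110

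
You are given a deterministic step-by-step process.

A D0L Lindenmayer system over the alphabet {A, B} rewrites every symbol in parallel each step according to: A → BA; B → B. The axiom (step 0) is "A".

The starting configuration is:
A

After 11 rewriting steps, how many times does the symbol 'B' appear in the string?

gen 0: A
gen 1: BA
gen 2: BBA
gen 3: BBBA
gen 4: BBBBA
gen 5: BBBBBA
gen 6: BBBBBBA
gen 7: BBBBBBBA
gen 8: BBBBBBBBA
gen 9: BBBBBBBBBA
gen 10: BBBBBBBBBBA
gen 11: BBBBBBBBBBBA

11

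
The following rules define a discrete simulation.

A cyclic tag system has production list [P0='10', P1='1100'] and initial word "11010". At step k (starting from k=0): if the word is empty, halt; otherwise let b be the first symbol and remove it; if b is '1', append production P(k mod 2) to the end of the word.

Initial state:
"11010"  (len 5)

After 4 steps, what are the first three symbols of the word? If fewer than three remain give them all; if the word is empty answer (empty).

0) "11010"  (len 5)
1) "101010"  (len 6)
2) "010101100"  (len 9)
3) "10101100"  (len 8)
4) "01011001100"  (len 11)

010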